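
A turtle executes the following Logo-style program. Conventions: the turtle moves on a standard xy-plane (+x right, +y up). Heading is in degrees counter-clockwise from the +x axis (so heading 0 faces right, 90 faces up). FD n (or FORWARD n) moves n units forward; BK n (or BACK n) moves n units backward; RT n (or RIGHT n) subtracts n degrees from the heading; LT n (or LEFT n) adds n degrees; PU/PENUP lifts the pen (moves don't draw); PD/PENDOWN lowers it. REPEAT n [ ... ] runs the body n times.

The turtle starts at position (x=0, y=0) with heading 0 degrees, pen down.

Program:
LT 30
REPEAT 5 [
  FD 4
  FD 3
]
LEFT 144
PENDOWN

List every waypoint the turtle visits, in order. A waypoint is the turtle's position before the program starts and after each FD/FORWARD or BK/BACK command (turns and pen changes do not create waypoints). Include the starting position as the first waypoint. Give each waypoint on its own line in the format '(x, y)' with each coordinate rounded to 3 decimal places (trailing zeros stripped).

Executing turtle program step by step:
Start: pos=(0,0), heading=0, pen down
LT 30: heading 0 -> 30
REPEAT 5 [
  -- iteration 1/5 --
  FD 4: (0,0) -> (3.464,2) [heading=30, draw]
  FD 3: (3.464,2) -> (6.062,3.5) [heading=30, draw]
  -- iteration 2/5 --
  FD 4: (6.062,3.5) -> (9.526,5.5) [heading=30, draw]
  FD 3: (9.526,5.5) -> (12.124,7) [heading=30, draw]
  -- iteration 3/5 --
  FD 4: (12.124,7) -> (15.588,9) [heading=30, draw]
  FD 3: (15.588,9) -> (18.187,10.5) [heading=30, draw]
  -- iteration 4/5 --
  FD 4: (18.187,10.5) -> (21.651,12.5) [heading=30, draw]
  FD 3: (21.651,12.5) -> (24.249,14) [heading=30, draw]
  -- iteration 5/5 --
  FD 4: (24.249,14) -> (27.713,16) [heading=30, draw]
  FD 3: (27.713,16) -> (30.311,17.5) [heading=30, draw]
]
LT 144: heading 30 -> 174
PD: pen down
Final: pos=(30.311,17.5), heading=174, 10 segment(s) drawn
Waypoints (11 total):
(0, 0)
(3.464, 2)
(6.062, 3.5)
(9.526, 5.5)
(12.124, 7)
(15.588, 9)
(18.187, 10.5)
(21.651, 12.5)
(24.249, 14)
(27.713, 16)
(30.311, 17.5)

Answer: (0, 0)
(3.464, 2)
(6.062, 3.5)
(9.526, 5.5)
(12.124, 7)
(15.588, 9)
(18.187, 10.5)
(21.651, 12.5)
(24.249, 14)
(27.713, 16)
(30.311, 17.5)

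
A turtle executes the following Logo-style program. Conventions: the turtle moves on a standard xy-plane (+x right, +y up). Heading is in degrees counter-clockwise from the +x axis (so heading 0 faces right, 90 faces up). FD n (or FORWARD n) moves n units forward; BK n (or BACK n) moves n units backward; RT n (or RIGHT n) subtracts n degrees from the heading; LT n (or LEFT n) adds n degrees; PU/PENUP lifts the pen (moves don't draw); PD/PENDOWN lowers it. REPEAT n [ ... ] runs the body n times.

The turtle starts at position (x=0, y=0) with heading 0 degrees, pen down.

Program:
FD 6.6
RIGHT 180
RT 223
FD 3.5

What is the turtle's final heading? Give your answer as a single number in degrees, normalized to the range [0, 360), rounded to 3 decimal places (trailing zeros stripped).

Answer: 317

Derivation:
Executing turtle program step by step:
Start: pos=(0,0), heading=0, pen down
FD 6.6: (0,0) -> (6.6,0) [heading=0, draw]
RT 180: heading 0 -> 180
RT 223: heading 180 -> 317
FD 3.5: (6.6,0) -> (9.16,-2.387) [heading=317, draw]
Final: pos=(9.16,-2.387), heading=317, 2 segment(s) drawn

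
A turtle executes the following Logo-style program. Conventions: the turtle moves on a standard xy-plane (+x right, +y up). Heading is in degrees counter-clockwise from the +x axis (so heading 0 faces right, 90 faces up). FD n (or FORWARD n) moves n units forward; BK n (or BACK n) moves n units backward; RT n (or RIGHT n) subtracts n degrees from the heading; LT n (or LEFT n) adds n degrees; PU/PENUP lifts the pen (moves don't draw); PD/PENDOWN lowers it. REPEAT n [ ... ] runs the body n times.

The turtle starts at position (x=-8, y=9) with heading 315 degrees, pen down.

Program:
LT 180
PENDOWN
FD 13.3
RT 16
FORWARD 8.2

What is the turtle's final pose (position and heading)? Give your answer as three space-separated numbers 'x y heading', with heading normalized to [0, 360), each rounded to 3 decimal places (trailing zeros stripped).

Answer: -21.38 25.576 119

Derivation:
Executing turtle program step by step:
Start: pos=(-8,9), heading=315, pen down
LT 180: heading 315 -> 135
PD: pen down
FD 13.3: (-8,9) -> (-17.405,18.405) [heading=135, draw]
RT 16: heading 135 -> 119
FD 8.2: (-17.405,18.405) -> (-21.38,25.576) [heading=119, draw]
Final: pos=(-21.38,25.576), heading=119, 2 segment(s) drawn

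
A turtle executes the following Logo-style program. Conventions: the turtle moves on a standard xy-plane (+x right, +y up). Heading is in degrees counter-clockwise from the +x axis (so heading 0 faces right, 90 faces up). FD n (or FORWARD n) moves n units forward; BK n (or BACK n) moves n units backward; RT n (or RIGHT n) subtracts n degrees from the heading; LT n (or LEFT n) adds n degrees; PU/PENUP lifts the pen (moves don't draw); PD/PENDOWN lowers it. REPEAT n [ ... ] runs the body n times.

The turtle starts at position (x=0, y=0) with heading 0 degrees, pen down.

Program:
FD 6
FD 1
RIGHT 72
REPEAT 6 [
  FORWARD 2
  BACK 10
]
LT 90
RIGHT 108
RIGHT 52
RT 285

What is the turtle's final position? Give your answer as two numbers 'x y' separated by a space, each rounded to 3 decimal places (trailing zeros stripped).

Answer: -7.833 45.651

Derivation:
Executing turtle program step by step:
Start: pos=(0,0), heading=0, pen down
FD 6: (0,0) -> (6,0) [heading=0, draw]
FD 1: (6,0) -> (7,0) [heading=0, draw]
RT 72: heading 0 -> 288
REPEAT 6 [
  -- iteration 1/6 --
  FD 2: (7,0) -> (7.618,-1.902) [heading=288, draw]
  BK 10: (7.618,-1.902) -> (4.528,7.608) [heading=288, draw]
  -- iteration 2/6 --
  FD 2: (4.528,7.608) -> (5.146,5.706) [heading=288, draw]
  BK 10: (5.146,5.706) -> (2.056,15.217) [heading=288, draw]
  -- iteration 3/6 --
  FD 2: (2.056,15.217) -> (2.674,13.315) [heading=288, draw]
  BK 10: (2.674,13.315) -> (-0.416,22.825) [heading=288, draw]
  -- iteration 4/6 --
  FD 2: (-0.416,22.825) -> (0.202,20.923) [heading=288, draw]
  BK 10: (0.202,20.923) -> (-2.889,30.434) [heading=288, draw]
  -- iteration 5/6 --
  FD 2: (-2.889,30.434) -> (-2.271,28.532) [heading=288, draw]
  BK 10: (-2.271,28.532) -> (-5.361,38.042) [heading=288, draw]
  -- iteration 6/6 --
  FD 2: (-5.361,38.042) -> (-4.743,36.14) [heading=288, draw]
  BK 10: (-4.743,36.14) -> (-7.833,45.651) [heading=288, draw]
]
LT 90: heading 288 -> 18
RT 108: heading 18 -> 270
RT 52: heading 270 -> 218
RT 285: heading 218 -> 293
Final: pos=(-7.833,45.651), heading=293, 14 segment(s) drawn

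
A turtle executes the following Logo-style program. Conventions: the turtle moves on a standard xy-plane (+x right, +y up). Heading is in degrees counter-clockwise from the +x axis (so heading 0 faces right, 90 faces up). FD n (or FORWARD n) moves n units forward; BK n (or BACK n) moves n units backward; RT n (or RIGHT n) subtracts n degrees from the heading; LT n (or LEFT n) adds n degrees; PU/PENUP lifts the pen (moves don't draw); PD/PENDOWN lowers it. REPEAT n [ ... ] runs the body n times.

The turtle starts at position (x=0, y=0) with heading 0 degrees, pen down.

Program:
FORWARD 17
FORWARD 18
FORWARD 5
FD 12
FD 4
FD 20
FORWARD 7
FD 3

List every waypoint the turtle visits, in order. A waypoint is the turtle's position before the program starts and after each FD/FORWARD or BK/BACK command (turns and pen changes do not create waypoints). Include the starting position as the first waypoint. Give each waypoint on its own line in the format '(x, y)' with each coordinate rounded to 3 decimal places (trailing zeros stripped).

Executing turtle program step by step:
Start: pos=(0,0), heading=0, pen down
FD 17: (0,0) -> (17,0) [heading=0, draw]
FD 18: (17,0) -> (35,0) [heading=0, draw]
FD 5: (35,0) -> (40,0) [heading=0, draw]
FD 12: (40,0) -> (52,0) [heading=0, draw]
FD 4: (52,0) -> (56,0) [heading=0, draw]
FD 20: (56,0) -> (76,0) [heading=0, draw]
FD 7: (76,0) -> (83,0) [heading=0, draw]
FD 3: (83,0) -> (86,0) [heading=0, draw]
Final: pos=(86,0), heading=0, 8 segment(s) drawn
Waypoints (9 total):
(0, 0)
(17, 0)
(35, 0)
(40, 0)
(52, 0)
(56, 0)
(76, 0)
(83, 0)
(86, 0)

Answer: (0, 0)
(17, 0)
(35, 0)
(40, 0)
(52, 0)
(56, 0)
(76, 0)
(83, 0)
(86, 0)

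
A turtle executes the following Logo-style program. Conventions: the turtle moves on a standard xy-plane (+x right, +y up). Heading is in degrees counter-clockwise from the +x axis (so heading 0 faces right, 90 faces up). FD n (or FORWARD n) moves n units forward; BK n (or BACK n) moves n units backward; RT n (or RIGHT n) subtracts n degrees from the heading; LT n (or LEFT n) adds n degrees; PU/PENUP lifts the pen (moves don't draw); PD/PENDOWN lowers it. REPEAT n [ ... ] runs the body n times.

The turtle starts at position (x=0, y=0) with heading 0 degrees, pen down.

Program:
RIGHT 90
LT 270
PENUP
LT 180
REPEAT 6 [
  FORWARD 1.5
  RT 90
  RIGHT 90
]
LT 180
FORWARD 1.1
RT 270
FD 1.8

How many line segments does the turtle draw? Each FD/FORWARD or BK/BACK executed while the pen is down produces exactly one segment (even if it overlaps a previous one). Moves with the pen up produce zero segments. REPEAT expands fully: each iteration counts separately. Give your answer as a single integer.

Answer: 0

Derivation:
Executing turtle program step by step:
Start: pos=(0,0), heading=0, pen down
RT 90: heading 0 -> 270
LT 270: heading 270 -> 180
PU: pen up
LT 180: heading 180 -> 0
REPEAT 6 [
  -- iteration 1/6 --
  FD 1.5: (0,0) -> (1.5,0) [heading=0, move]
  RT 90: heading 0 -> 270
  RT 90: heading 270 -> 180
  -- iteration 2/6 --
  FD 1.5: (1.5,0) -> (0,0) [heading=180, move]
  RT 90: heading 180 -> 90
  RT 90: heading 90 -> 0
  -- iteration 3/6 --
  FD 1.5: (0,0) -> (1.5,0) [heading=0, move]
  RT 90: heading 0 -> 270
  RT 90: heading 270 -> 180
  -- iteration 4/6 --
  FD 1.5: (1.5,0) -> (0,0) [heading=180, move]
  RT 90: heading 180 -> 90
  RT 90: heading 90 -> 0
  -- iteration 5/6 --
  FD 1.5: (0,0) -> (1.5,0) [heading=0, move]
  RT 90: heading 0 -> 270
  RT 90: heading 270 -> 180
  -- iteration 6/6 --
  FD 1.5: (1.5,0) -> (0,0) [heading=180, move]
  RT 90: heading 180 -> 90
  RT 90: heading 90 -> 0
]
LT 180: heading 0 -> 180
FD 1.1: (0,0) -> (-1.1,0) [heading=180, move]
RT 270: heading 180 -> 270
FD 1.8: (-1.1,0) -> (-1.1,-1.8) [heading=270, move]
Final: pos=(-1.1,-1.8), heading=270, 0 segment(s) drawn
Segments drawn: 0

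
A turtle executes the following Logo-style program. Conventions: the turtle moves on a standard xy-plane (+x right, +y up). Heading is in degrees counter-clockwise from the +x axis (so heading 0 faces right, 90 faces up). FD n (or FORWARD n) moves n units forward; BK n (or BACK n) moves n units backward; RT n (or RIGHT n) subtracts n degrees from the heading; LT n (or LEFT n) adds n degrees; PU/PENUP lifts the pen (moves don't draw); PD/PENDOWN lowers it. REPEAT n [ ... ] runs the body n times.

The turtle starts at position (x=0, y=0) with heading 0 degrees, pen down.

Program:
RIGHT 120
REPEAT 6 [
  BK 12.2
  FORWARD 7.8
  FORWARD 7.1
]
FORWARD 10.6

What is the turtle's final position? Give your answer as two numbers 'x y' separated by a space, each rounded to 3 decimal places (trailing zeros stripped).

Answer: -13.4 -23.209

Derivation:
Executing turtle program step by step:
Start: pos=(0,0), heading=0, pen down
RT 120: heading 0 -> 240
REPEAT 6 [
  -- iteration 1/6 --
  BK 12.2: (0,0) -> (6.1,10.566) [heading=240, draw]
  FD 7.8: (6.1,10.566) -> (2.2,3.811) [heading=240, draw]
  FD 7.1: (2.2,3.811) -> (-1.35,-2.338) [heading=240, draw]
  -- iteration 2/6 --
  BK 12.2: (-1.35,-2.338) -> (4.75,8.227) [heading=240, draw]
  FD 7.8: (4.75,8.227) -> (0.85,1.472) [heading=240, draw]
  FD 7.1: (0.85,1.472) -> (-2.7,-4.677) [heading=240, draw]
  -- iteration 3/6 --
  BK 12.2: (-2.7,-4.677) -> (3.4,5.889) [heading=240, draw]
  FD 7.8: (3.4,5.889) -> (-0.5,-0.866) [heading=240, draw]
  FD 7.1: (-0.5,-0.866) -> (-4.05,-7.015) [heading=240, draw]
  -- iteration 4/6 --
  BK 12.2: (-4.05,-7.015) -> (2.05,3.551) [heading=240, draw]
  FD 7.8: (2.05,3.551) -> (-1.85,-3.204) [heading=240, draw]
  FD 7.1: (-1.85,-3.204) -> (-5.4,-9.353) [heading=240, draw]
  -- iteration 5/6 --
  BK 12.2: (-5.4,-9.353) -> (0.7,1.212) [heading=240, draw]
  FD 7.8: (0.7,1.212) -> (-3.2,-5.543) [heading=240, draw]
  FD 7.1: (-3.2,-5.543) -> (-6.75,-11.691) [heading=240, draw]
  -- iteration 6/6 --
  BK 12.2: (-6.75,-11.691) -> (-0.65,-1.126) [heading=240, draw]
  FD 7.8: (-0.65,-1.126) -> (-4.55,-7.881) [heading=240, draw]
  FD 7.1: (-4.55,-7.881) -> (-8.1,-14.03) [heading=240, draw]
]
FD 10.6: (-8.1,-14.03) -> (-13.4,-23.209) [heading=240, draw]
Final: pos=(-13.4,-23.209), heading=240, 19 segment(s) drawn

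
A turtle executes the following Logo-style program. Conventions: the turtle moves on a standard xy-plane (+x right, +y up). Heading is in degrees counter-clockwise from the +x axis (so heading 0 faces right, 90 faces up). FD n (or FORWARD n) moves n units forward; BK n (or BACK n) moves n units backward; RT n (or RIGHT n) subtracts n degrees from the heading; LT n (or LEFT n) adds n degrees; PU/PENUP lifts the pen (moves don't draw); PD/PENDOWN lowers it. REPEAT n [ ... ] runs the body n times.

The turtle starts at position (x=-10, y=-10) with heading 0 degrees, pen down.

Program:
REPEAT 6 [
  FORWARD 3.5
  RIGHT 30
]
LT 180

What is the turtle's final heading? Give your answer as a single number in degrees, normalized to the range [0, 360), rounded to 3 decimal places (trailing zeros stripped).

Executing turtle program step by step:
Start: pos=(-10,-10), heading=0, pen down
REPEAT 6 [
  -- iteration 1/6 --
  FD 3.5: (-10,-10) -> (-6.5,-10) [heading=0, draw]
  RT 30: heading 0 -> 330
  -- iteration 2/6 --
  FD 3.5: (-6.5,-10) -> (-3.469,-11.75) [heading=330, draw]
  RT 30: heading 330 -> 300
  -- iteration 3/6 --
  FD 3.5: (-3.469,-11.75) -> (-1.719,-14.781) [heading=300, draw]
  RT 30: heading 300 -> 270
  -- iteration 4/6 --
  FD 3.5: (-1.719,-14.781) -> (-1.719,-18.281) [heading=270, draw]
  RT 30: heading 270 -> 240
  -- iteration 5/6 --
  FD 3.5: (-1.719,-18.281) -> (-3.469,-21.312) [heading=240, draw]
  RT 30: heading 240 -> 210
  -- iteration 6/6 --
  FD 3.5: (-3.469,-21.312) -> (-6.5,-23.062) [heading=210, draw]
  RT 30: heading 210 -> 180
]
LT 180: heading 180 -> 0
Final: pos=(-6.5,-23.062), heading=0, 6 segment(s) drawn

Answer: 0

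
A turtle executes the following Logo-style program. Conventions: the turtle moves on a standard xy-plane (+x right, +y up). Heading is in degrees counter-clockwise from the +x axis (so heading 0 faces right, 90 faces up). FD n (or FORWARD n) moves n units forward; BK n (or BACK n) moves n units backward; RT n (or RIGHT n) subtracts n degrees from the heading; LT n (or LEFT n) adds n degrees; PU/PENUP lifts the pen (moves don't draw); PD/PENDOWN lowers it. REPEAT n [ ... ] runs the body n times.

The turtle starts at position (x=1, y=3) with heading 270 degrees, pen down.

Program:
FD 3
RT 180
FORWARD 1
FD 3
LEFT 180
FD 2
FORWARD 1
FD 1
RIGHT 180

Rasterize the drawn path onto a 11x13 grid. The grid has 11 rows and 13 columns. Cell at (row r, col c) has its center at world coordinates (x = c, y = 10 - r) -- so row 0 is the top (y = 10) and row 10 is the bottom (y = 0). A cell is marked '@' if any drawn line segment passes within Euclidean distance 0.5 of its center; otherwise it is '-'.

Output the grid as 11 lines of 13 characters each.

Answer: -------------
-------------
-------------
-------------
-------------
-------------
-@-----------
-@-----------
-@-----------
-@-----------
-@-----------

Derivation:
Segment 0: (1,3) -> (1,0)
Segment 1: (1,0) -> (1,1)
Segment 2: (1,1) -> (1,4)
Segment 3: (1,4) -> (1,2)
Segment 4: (1,2) -> (1,1)
Segment 5: (1,1) -> (1,0)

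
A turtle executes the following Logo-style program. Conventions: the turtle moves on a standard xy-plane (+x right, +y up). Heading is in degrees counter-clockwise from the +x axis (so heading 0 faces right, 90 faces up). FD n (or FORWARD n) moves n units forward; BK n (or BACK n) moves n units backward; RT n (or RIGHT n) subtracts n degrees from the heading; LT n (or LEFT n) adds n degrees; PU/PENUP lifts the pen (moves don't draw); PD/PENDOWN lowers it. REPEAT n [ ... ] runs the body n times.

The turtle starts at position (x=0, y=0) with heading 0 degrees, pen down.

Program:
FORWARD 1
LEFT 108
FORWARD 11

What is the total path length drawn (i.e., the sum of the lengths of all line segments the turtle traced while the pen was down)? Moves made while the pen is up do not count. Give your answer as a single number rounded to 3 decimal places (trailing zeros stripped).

Answer: 12

Derivation:
Executing turtle program step by step:
Start: pos=(0,0), heading=0, pen down
FD 1: (0,0) -> (1,0) [heading=0, draw]
LT 108: heading 0 -> 108
FD 11: (1,0) -> (-2.399,10.462) [heading=108, draw]
Final: pos=(-2.399,10.462), heading=108, 2 segment(s) drawn

Segment lengths:
  seg 1: (0,0) -> (1,0), length = 1
  seg 2: (1,0) -> (-2.399,10.462), length = 11
Total = 12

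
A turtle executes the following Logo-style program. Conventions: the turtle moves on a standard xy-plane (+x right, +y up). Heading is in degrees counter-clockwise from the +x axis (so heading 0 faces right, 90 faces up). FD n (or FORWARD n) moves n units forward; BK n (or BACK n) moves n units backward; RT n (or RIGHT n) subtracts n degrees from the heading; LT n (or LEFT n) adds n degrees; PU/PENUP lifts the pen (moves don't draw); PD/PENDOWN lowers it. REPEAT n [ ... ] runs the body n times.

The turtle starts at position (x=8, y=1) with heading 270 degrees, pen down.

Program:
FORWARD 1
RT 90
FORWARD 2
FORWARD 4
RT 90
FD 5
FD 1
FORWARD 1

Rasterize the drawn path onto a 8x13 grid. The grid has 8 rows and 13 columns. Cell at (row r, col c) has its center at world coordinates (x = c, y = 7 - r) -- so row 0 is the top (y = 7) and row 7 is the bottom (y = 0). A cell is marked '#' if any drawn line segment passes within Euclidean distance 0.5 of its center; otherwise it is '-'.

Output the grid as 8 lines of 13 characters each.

Segment 0: (8,1) -> (8,0)
Segment 1: (8,0) -> (6,0)
Segment 2: (6,0) -> (2,0)
Segment 3: (2,0) -> (2,5)
Segment 4: (2,5) -> (2,6)
Segment 5: (2,6) -> (2,7)

Answer: --#----------
--#----------
--#----------
--#----------
--#----------
--#----------
--#-----#----
--#######----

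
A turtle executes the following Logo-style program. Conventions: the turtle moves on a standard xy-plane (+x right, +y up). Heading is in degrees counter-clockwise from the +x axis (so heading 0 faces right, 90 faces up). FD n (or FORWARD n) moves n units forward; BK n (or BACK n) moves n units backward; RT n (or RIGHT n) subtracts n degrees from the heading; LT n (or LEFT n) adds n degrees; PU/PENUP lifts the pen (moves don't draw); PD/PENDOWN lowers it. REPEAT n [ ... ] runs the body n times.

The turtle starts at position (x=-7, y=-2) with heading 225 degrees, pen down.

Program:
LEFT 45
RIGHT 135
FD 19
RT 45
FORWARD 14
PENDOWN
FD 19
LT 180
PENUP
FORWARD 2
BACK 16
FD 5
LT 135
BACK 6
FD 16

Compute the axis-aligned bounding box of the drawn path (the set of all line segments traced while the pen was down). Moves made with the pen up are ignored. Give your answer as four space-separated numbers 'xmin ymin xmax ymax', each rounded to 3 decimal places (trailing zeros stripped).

Answer: -20.435 -2 -7 44.435

Derivation:
Executing turtle program step by step:
Start: pos=(-7,-2), heading=225, pen down
LT 45: heading 225 -> 270
RT 135: heading 270 -> 135
FD 19: (-7,-2) -> (-20.435,11.435) [heading=135, draw]
RT 45: heading 135 -> 90
FD 14: (-20.435,11.435) -> (-20.435,25.435) [heading=90, draw]
PD: pen down
FD 19: (-20.435,25.435) -> (-20.435,44.435) [heading=90, draw]
LT 180: heading 90 -> 270
PU: pen up
FD 2: (-20.435,44.435) -> (-20.435,42.435) [heading=270, move]
BK 16: (-20.435,42.435) -> (-20.435,58.435) [heading=270, move]
FD 5: (-20.435,58.435) -> (-20.435,53.435) [heading=270, move]
LT 135: heading 270 -> 45
BK 6: (-20.435,53.435) -> (-24.678,49.192) [heading=45, move]
FD 16: (-24.678,49.192) -> (-13.364,60.506) [heading=45, move]
Final: pos=(-13.364,60.506), heading=45, 3 segment(s) drawn

Segment endpoints: x in {-20.435, -7}, y in {-2, 11.435, 25.435, 44.435}
xmin=-20.435, ymin=-2, xmax=-7, ymax=44.435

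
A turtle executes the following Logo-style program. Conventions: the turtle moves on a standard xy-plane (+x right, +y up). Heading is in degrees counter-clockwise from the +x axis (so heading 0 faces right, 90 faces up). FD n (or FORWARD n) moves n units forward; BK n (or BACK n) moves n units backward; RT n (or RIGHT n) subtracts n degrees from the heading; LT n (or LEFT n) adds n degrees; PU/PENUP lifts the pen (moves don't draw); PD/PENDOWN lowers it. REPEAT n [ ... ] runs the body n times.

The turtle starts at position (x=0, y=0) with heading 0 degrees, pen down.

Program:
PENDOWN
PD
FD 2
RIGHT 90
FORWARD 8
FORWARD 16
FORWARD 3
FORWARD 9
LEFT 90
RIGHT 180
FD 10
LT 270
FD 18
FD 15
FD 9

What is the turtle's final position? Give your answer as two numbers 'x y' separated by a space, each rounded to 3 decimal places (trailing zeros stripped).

Executing turtle program step by step:
Start: pos=(0,0), heading=0, pen down
PD: pen down
PD: pen down
FD 2: (0,0) -> (2,0) [heading=0, draw]
RT 90: heading 0 -> 270
FD 8: (2,0) -> (2,-8) [heading=270, draw]
FD 16: (2,-8) -> (2,-24) [heading=270, draw]
FD 3: (2,-24) -> (2,-27) [heading=270, draw]
FD 9: (2,-27) -> (2,-36) [heading=270, draw]
LT 90: heading 270 -> 0
RT 180: heading 0 -> 180
FD 10: (2,-36) -> (-8,-36) [heading=180, draw]
LT 270: heading 180 -> 90
FD 18: (-8,-36) -> (-8,-18) [heading=90, draw]
FD 15: (-8,-18) -> (-8,-3) [heading=90, draw]
FD 9: (-8,-3) -> (-8,6) [heading=90, draw]
Final: pos=(-8,6), heading=90, 9 segment(s) drawn

Answer: -8 6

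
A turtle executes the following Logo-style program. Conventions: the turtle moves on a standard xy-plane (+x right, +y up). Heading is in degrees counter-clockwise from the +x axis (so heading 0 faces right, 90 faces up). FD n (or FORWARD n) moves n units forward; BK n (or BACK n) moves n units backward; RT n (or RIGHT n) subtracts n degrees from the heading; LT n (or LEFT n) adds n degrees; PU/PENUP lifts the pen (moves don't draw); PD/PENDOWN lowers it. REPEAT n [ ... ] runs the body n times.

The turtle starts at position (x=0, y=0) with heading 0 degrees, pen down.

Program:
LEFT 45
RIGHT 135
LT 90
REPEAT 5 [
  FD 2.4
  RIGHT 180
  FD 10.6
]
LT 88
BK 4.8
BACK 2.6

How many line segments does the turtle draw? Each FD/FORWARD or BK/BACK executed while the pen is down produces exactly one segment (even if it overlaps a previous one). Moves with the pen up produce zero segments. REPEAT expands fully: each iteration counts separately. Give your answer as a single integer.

Executing turtle program step by step:
Start: pos=(0,0), heading=0, pen down
LT 45: heading 0 -> 45
RT 135: heading 45 -> 270
LT 90: heading 270 -> 0
REPEAT 5 [
  -- iteration 1/5 --
  FD 2.4: (0,0) -> (2.4,0) [heading=0, draw]
  RT 180: heading 0 -> 180
  FD 10.6: (2.4,0) -> (-8.2,0) [heading=180, draw]
  -- iteration 2/5 --
  FD 2.4: (-8.2,0) -> (-10.6,0) [heading=180, draw]
  RT 180: heading 180 -> 0
  FD 10.6: (-10.6,0) -> (0,0) [heading=0, draw]
  -- iteration 3/5 --
  FD 2.4: (0,0) -> (2.4,0) [heading=0, draw]
  RT 180: heading 0 -> 180
  FD 10.6: (2.4,0) -> (-8.2,0) [heading=180, draw]
  -- iteration 4/5 --
  FD 2.4: (-8.2,0) -> (-10.6,0) [heading=180, draw]
  RT 180: heading 180 -> 0
  FD 10.6: (-10.6,0) -> (0,0) [heading=0, draw]
  -- iteration 5/5 --
  FD 2.4: (0,0) -> (2.4,0) [heading=0, draw]
  RT 180: heading 0 -> 180
  FD 10.6: (2.4,0) -> (-8.2,0) [heading=180, draw]
]
LT 88: heading 180 -> 268
BK 4.8: (-8.2,0) -> (-8.032,4.797) [heading=268, draw]
BK 2.6: (-8.032,4.797) -> (-7.942,7.395) [heading=268, draw]
Final: pos=(-7.942,7.395), heading=268, 12 segment(s) drawn
Segments drawn: 12

Answer: 12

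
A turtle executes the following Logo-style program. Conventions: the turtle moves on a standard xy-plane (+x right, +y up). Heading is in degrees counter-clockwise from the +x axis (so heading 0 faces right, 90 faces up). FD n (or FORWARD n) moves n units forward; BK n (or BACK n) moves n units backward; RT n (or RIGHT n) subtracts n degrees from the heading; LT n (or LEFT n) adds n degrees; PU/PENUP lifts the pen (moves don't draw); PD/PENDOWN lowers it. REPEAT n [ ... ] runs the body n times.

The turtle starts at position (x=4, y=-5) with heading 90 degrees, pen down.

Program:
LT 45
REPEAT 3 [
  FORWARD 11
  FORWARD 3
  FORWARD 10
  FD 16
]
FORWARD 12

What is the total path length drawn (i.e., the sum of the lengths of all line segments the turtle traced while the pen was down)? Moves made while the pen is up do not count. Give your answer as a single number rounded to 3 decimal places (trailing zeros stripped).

Executing turtle program step by step:
Start: pos=(4,-5), heading=90, pen down
LT 45: heading 90 -> 135
REPEAT 3 [
  -- iteration 1/3 --
  FD 11: (4,-5) -> (-3.778,2.778) [heading=135, draw]
  FD 3: (-3.778,2.778) -> (-5.899,4.899) [heading=135, draw]
  FD 10: (-5.899,4.899) -> (-12.971,11.971) [heading=135, draw]
  FD 16: (-12.971,11.971) -> (-24.284,23.284) [heading=135, draw]
  -- iteration 2/3 --
  FD 11: (-24.284,23.284) -> (-32.062,31.062) [heading=135, draw]
  FD 3: (-32.062,31.062) -> (-34.184,33.184) [heading=135, draw]
  FD 10: (-34.184,33.184) -> (-41.255,40.255) [heading=135, draw]
  FD 16: (-41.255,40.255) -> (-52.569,51.569) [heading=135, draw]
  -- iteration 3/3 --
  FD 11: (-52.569,51.569) -> (-60.347,59.347) [heading=135, draw]
  FD 3: (-60.347,59.347) -> (-62.468,61.468) [heading=135, draw]
  FD 10: (-62.468,61.468) -> (-69.539,68.539) [heading=135, draw]
  FD 16: (-69.539,68.539) -> (-80.853,79.853) [heading=135, draw]
]
FD 12: (-80.853,79.853) -> (-89.338,88.338) [heading=135, draw]
Final: pos=(-89.338,88.338), heading=135, 13 segment(s) drawn

Segment lengths:
  seg 1: (4,-5) -> (-3.778,2.778), length = 11
  seg 2: (-3.778,2.778) -> (-5.899,4.899), length = 3
  seg 3: (-5.899,4.899) -> (-12.971,11.971), length = 10
  seg 4: (-12.971,11.971) -> (-24.284,23.284), length = 16
  seg 5: (-24.284,23.284) -> (-32.062,31.062), length = 11
  seg 6: (-32.062,31.062) -> (-34.184,33.184), length = 3
  seg 7: (-34.184,33.184) -> (-41.255,40.255), length = 10
  seg 8: (-41.255,40.255) -> (-52.569,51.569), length = 16
  seg 9: (-52.569,51.569) -> (-60.347,59.347), length = 11
  seg 10: (-60.347,59.347) -> (-62.468,61.468), length = 3
  seg 11: (-62.468,61.468) -> (-69.539,68.539), length = 10
  seg 12: (-69.539,68.539) -> (-80.853,79.853), length = 16
  seg 13: (-80.853,79.853) -> (-89.338,88.338), length = 12
Total = 132

Answer: 132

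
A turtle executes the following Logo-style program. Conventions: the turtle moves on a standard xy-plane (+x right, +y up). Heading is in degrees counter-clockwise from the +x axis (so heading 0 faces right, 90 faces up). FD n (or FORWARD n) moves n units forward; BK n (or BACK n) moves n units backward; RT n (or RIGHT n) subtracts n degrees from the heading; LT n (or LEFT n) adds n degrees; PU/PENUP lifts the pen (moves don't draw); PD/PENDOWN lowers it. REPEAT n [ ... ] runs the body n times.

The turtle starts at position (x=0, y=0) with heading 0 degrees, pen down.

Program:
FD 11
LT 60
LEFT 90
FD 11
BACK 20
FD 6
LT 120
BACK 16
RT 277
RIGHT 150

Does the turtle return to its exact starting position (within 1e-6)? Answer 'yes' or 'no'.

Executing turtle program step by step:
Start: pos=(0,0), heading=0, pen down
FD 11: (0,0) -> (11,0) [heading=0, draw]
LT 60: heading 0 -> 60
LT 90: heading 60 -> 150
FD 11: (11,0) -> (1.474,5.5) [heading=150, draw]
BK 20: (1.474,5.5) -> (18.794,-4.5) [heading=150, draw]
FD 6: (18.794,-4.5) -> (13.598,-1.5) [heading=150, draw]
LT 120: heading 150 -> 270
BK 16: (13.598,-1.5) -> (13.598,14.5) [heading=270, draw]
RT 277: heading 270 -> 353
RT 150: heading 353 -> 203
Final: pos=(13.598,14.5), heading=203, 5 segment(s) drawn

Start position: (0, 0)
Final position: (13.598, 14.5)
Distance = 19.879; >= 1e-6 -> NOT closed

Answer: no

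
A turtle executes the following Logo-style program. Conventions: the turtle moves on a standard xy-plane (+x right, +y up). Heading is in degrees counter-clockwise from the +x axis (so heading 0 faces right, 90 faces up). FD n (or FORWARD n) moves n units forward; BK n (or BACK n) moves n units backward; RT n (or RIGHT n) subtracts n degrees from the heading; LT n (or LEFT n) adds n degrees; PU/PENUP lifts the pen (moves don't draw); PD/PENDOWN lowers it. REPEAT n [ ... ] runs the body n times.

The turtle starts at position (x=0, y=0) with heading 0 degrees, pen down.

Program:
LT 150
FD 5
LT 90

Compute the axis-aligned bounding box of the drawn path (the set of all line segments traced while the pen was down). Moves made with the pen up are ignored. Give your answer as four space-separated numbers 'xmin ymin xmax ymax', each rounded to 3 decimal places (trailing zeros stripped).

Answer: -4.33 0 0 2.5

Derivation:
Executing turtle program step by step:
Start: pos=(0,0), heading=0, pen down
LT 150: heading 0 -> 150
FD 5: (0,0) -> (-4.33,2.5) [heading=150, draw]
LT 90: heading 150 -> 240
Final: pos=(-4.33,2.5), heading=240, 1 segment(s) drawn

Segment endpoints: x in {-4.33, 0}, y in {0, 2.5}
xmin=-4.33, ymin=0, xmax=0, ymax=2.5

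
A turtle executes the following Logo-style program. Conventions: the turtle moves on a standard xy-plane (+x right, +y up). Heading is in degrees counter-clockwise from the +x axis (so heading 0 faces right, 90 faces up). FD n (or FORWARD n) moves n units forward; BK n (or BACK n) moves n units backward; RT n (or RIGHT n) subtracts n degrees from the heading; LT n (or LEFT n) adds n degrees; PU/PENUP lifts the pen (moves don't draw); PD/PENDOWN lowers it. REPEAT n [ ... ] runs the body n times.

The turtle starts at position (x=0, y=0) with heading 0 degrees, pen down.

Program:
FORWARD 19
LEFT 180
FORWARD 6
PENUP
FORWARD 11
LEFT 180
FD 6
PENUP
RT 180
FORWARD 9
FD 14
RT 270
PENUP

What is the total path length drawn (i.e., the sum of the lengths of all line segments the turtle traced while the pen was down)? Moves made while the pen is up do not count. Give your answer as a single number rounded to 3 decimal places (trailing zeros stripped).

Answer: 25

Derivation:
Executing turtle program step by step:
Start: pos=(0,0), heading=0, pen down
FD 19: (0,0) -> (19,0) [heading=0, draw]
LT 180: heading 0 -> 180
FD 6: (19,0) -> (13,0) [heading=180, draw]
PU: pen up
FD 11: (13,0) -> (2,0) [heading=180, move]
LT 180: heading 180 -> 0
FD 6: (2,0) -> (8,0) [heading=0, move]
PU: pen up
RT 180: heading 0 -> 180
FD 9: (8,0) -> (-1,0) [heading=180, move]
FD 14: (-1,0) -> (-15,0) [heading=180, move]
RT 270: heading 180 -> 270
PU: pen up
Final: pos=(-15,0), heading=270, 2 segment(s) drawn

Segment lengths:
  seg 1: (0,0) -> (19,0), length = 19
  seg 2: (19,0) -> (13,0), length = 6
Total = 25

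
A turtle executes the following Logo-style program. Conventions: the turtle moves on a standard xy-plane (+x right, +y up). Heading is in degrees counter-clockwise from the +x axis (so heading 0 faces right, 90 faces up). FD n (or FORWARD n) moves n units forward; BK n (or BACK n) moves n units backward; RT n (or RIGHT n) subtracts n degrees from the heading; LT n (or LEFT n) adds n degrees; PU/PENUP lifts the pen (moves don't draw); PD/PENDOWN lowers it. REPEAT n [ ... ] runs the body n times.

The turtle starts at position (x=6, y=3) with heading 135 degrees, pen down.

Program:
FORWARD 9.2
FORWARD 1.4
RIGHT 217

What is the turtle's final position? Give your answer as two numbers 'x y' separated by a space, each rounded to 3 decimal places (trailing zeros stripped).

Executing turtle program step by step:
Start: pos=(6,3), heading=135, pen down
FD 9.2: (6,3) -> (-0.505,9.505) [heading=135, draw]
FD 1.4: (-0.505,9.505) -> (-1.495,10.495) [heading=135, draw]
RT 217: heading 135 -> 278
Final: pos=(-1.495,10.495), heading=278, 2 segment(s) drawn

Answer: -1.495 10.495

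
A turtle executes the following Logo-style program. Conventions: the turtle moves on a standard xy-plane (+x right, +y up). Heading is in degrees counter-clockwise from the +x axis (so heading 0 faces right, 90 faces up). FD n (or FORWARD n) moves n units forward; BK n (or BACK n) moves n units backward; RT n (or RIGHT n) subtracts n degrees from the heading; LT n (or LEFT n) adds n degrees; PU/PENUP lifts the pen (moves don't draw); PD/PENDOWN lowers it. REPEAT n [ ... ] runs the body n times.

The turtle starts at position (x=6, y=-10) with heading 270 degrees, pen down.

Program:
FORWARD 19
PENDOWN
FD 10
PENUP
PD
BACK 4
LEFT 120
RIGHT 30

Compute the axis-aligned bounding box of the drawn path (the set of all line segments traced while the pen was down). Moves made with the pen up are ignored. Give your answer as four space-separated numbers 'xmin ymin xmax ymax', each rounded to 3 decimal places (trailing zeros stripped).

Executing turtle program step by step:
Start: pos=(6,-10), heading=270, pen down
FD 19: (6,-10) -> (6,-29) [heading=270, draw]
PD: pen down
FD 10: (6,-29) -> (6,-39) [heading=270, draw]
PU: pen up
PD: pen down
BK 4: (6,-39) -> (6,-35) [heading=270, draw]
LT 120: heading 270 -> 30
RT 30: heading 30 -> 0
Final: pos=(6,-35), heading=0, 3 segment(s) drawn

Segment endpoints: x in {6, 6, 6, 6}, y in {-39, -35, -29, -10}
xmin=6, ymin=-39, xmax=6, ymax=-10

Answer: 6 -39 6 -10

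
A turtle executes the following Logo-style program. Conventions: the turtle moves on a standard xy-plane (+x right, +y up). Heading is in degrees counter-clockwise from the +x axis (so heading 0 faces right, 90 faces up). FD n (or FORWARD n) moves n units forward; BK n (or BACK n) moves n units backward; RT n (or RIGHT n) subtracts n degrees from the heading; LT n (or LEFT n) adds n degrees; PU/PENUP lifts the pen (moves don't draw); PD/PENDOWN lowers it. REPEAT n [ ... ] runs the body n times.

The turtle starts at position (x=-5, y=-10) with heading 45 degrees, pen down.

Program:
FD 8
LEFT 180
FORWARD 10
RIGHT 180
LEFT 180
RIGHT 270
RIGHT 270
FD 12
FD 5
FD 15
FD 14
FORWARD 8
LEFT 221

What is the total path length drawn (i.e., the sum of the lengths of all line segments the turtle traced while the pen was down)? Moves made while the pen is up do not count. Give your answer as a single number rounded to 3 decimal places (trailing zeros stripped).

Executing turtle program step by step:
Start: pos=(-5,-10), heading=45, pen down
FD 8: (-5,-10) -> (0.657,-4.343) [heading=45, draw]
LT 180: heading 45 -> 225
FD 10: (0.657,-4.343) -> (-6.414,-11.414) [heading=225, draw]
RT 180: heading 225 -> 45
LT 180: heading 45 -> 225
RT 270: heading 225 -> 315
RT 270: heading 315 -> 45
FD 12: (-6.414,-11.414) -> (2.071,-2.929) [heading=45, draw]
FD 5: (2.071,-2.929) -> (5.607,0.607) [heading=45, draw]
FD 15: (5.607,0.607) -> (16.213,11.213) [heading=45, draw]
FD 14: (16.213,11.213) -> (26.113,21.113) [heading=45, draw]
FD 8: (26.113,21.113) -> (31.77,26.77) [heading=45, draw]
LT 221: heading 45 -> 266
Final: pos=(31.77,26.77), heading=266, 7 segment(s) drawn

Segment lengths:
  seg 1: (-5,-10) -> (0.657,-4.343), length = 8
  seg 2: (0.657,-4.343) -> (-6.414,-11.414), length = 10
  seg 3: (-6.414,-11.414) -> (2.071,-2.929), length = 12
  seg 4: (2.071,-2.929) -> (5.607,0.607), length = 5
  seg 5: (5.607,0.607) -> (16.213,11.213), length = 15
  seg 6: (16.213,11.213) -> (26.113,21.113), length = 14
  seg 7: (26.113,21.113) -> (31.77,26.77), length = 8
Total = 72

Answer: 72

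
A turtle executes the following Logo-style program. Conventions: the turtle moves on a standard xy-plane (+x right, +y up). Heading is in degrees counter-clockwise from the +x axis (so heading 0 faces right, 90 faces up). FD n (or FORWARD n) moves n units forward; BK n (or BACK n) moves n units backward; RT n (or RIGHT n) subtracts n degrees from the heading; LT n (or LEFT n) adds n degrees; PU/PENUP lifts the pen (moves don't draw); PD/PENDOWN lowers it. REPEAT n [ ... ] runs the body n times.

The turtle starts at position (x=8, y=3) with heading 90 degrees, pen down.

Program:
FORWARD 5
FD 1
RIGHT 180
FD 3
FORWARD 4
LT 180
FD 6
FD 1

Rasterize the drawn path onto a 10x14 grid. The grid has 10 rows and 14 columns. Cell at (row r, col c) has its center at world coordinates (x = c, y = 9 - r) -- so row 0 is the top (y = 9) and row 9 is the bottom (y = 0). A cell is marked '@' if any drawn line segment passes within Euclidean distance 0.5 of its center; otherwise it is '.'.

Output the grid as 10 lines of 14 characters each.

Segment 0: (8,3) -> (8,8)
Segment 1: (8,8) -> (8,9)
Segment 2: (8,9) -> (8,6)
Segment 3: (8,6) -> (8,2)
Segment 4: (8,2) -> (8,8)
Segment 5: (8,8) -> (8,9)

Answer: ........@.....
........@.....
........@.....
........@.....
........@.....
........@.....
........@.....
........@.....
..............
..............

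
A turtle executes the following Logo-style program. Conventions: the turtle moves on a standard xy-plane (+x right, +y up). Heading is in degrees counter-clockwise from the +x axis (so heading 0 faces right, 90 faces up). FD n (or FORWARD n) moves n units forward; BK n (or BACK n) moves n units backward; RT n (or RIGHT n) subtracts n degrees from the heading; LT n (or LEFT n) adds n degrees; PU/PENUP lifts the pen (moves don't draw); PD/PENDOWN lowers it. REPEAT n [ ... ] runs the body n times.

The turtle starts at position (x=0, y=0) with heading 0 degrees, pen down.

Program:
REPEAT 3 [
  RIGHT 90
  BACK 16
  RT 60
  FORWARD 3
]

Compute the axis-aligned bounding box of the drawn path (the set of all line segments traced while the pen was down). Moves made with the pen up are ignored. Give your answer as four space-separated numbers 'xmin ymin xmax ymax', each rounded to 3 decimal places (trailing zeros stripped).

Executing turtle program step by step:
Start: pos=(0,0), heading=0, pen down
REPEAT 3 [
  -- iteration 1/3 --
  RT 90: heading 0 -> 270
  BK 16: (0,0) -> (0,16) [heading=270, draw]
  RT 60: heading 270 -> 210
  FD 3: (0,16) -> (-2.598,14.5) [heading=210, draw]
  -- iteration 2/3 --
  RT 90: heading 210 -> 120
  BK 16: (-2.598,14.5) -> (5.402,0.644) [heading=120, draw]
  RT 60: heading 120 -> 60
  FD 3: (5.402,0.644) -> (6.902,3.242) [heading=60, draw]
  -- iteration 3/3 --
  RT 90: heading 60 -> 330
  BK 16: (6.902,3.242) -> (-6.954,11.242) [heading=330, draw]
  RT 60: heading 330 -> 270
  FD 3: (-6.954,11.242) -> (-6.954,8.242) [heading=270, draw]
]
Final: pos=(-6.954,8.242), heading=270, 6 segment(s) drawn

Segment endpoints: x in {-6.954, -6.954, -2.598, 0, 0, 5.402, 6.902}, y in {0, 0.644, 3.242, 8.242, 11.242, 14.5, 16}
xmin=-6.954, ymin=0, xmax=6.902, ymax=16

Answer: -6.954 0 6.902 16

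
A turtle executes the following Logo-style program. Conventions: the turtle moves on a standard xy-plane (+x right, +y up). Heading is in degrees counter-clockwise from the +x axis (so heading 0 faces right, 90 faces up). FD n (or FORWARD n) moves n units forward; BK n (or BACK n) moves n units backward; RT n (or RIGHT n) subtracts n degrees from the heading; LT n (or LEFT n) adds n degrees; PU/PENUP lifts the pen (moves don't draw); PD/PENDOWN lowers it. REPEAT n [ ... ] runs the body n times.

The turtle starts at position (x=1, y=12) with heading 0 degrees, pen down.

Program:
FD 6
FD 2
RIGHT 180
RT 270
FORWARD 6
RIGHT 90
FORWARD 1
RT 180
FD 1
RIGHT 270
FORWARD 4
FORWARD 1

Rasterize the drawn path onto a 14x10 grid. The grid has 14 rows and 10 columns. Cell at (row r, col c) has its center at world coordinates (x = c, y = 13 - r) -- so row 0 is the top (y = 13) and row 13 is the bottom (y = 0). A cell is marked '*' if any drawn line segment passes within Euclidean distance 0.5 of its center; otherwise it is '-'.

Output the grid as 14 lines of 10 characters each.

Segment 0: (1,12) -> (7,12)
Segment 1: (7,12) -> (9,12)
Segment 2: (9,12) -> (9,6)
Segment 3: (9,6) -> (8,6)
Segment 4: (8,6) -> (9,6)
Segment 5: (9,6) -> (9,10)
Segment 6: (9,10) -> (9,11)

Answer: ----------
-*********
---------*
---------*
---------*
---------*
---------*
--------**
----------
----------
----------
----------
----------
----------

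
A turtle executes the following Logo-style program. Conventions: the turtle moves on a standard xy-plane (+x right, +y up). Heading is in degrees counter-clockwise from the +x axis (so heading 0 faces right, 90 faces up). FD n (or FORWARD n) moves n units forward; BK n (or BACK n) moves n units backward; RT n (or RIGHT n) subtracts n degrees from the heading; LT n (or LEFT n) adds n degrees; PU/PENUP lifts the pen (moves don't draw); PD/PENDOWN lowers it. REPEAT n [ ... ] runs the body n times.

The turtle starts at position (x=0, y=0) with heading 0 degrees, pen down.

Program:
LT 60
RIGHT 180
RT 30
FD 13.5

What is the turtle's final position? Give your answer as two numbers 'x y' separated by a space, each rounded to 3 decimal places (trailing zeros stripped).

Executing turtle program step by step:
Start: pos=(0,0), heading=0, pen down
LT 60: heading 0 -> 60
RT 180: heading 60 -> 240
RT 30: heading 240 -> 210
FD 13.5: (0,0) -> (-11.691,-6.75) [heading=210, draw]
Final: pos=(-11.691,-6.75), heading=210, 1 segment(s) drawn

Answer: -11.691 -6.75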